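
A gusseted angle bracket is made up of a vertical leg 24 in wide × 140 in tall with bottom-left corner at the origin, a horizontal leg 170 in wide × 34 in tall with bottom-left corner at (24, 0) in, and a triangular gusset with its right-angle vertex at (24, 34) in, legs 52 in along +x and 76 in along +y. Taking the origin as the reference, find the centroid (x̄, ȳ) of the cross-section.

x̄ = 67.65 in, ȳ = 40.55 in

vertical leg: A = 24 × 140 = 3360.00, centroid at (12.00, 70.00).
horizontal leg: A = 170 × 34 = 5780.00, centroid at (109.00, 17.00).
gusset: A = ½·52·76 = 1976.00, centroid at (41.33, 59.33).
ΣA = 11116.00 in²
ΣAx̄ = (3360.00)(12.00) + (5780.00)(109.00) + (1976.00)(41.33) = 752014.67 in³
ΣAȳ = (3360.00)(70.00) + (5780.00)(17.00) + (1976.00)(59.33) = 450702.67 in³
x̄ = 752014.67 / 11116.00 = 67.65 in
ȳ = 450702.67 / 11116.00 = 40.55 in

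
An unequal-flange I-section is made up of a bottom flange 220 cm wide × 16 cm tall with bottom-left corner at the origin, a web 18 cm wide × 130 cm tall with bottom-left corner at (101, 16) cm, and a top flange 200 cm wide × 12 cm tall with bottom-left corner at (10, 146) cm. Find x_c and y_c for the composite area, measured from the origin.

Part | A | x̄ᵢ | ȳᵢ | A·x̄ᵢ | A·ȳᵢ
bottom flange | 3520.00 | 110.00 | 8.00 | 387200.00 | 28160.00
web | 2340.00 | 110.00 | 81.00 | 257400.00 | 189540.00
top flange | 2400.00 | 110.00 | 152.00 | 264000.00 | 364800.00
Σ | 8260.00 |  |  | 908600.00 | 582500.00
x_c = 908600.00 / 8260.00 = 110.00 cm
y_c = 582500.00 / 8260.00 = 70.52 cm

x_c = 110.00 cm, y_c = 70.52 cm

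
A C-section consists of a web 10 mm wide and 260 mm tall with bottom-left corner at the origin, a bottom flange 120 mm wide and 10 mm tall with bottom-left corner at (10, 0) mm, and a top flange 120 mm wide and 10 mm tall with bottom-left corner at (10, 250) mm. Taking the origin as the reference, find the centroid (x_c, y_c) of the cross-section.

web: A = 10 × 260 = 2600.00, centroid at (5.00, 130.00).
bottom flange: A = 120 × 10 = 1200.00, centroid at (70.00, 5.00).
top flange: A = 120 × 10 = 1200.00, centroid at (70.00, 255.00).
ΣA = 5000.00 mm²
ΣAx_c = (2600.00)(5.00) + (1200.00)(70.00) + (1200.00)(70.00) = 181000.00 mm³
ΣAy_c = (2600.00)(130.00) + (1200.00)(5.00) + (1200.00)(255.00) = 650000.00 mm³
x_c = 181000.00 / 5000.00 = 36.20 mm
y_c = 650000.00 / 5000.00 = 130.00 mm

x_c = 36.20 mm, y_c = 130.00 mm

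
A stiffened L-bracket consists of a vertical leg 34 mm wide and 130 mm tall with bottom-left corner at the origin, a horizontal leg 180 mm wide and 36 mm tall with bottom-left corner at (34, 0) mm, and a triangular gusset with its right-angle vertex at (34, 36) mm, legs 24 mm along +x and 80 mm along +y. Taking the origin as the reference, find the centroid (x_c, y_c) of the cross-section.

vertical leg: A = 34 × 130 = 4420.00, centroid at (17.00, 65.00).
horizontal leg: A = 180 × 36 = 6480.00, centroid at (124.00, 18.00).
gusset: A = ½·24·80 = 960.00, centroid at (42.00, 62.67).
ΣA = 11860.00 mm², ΣAx_c = 918980.00 mm³, ΣAy_c = 464100.00 mm³.
x_c = 918980.00/11860.00 = 77.49 mm; y_c = 464100.00/11860.00 = 39.13 mm.

x_c = 77.49 mm, y_c = 39.13 mm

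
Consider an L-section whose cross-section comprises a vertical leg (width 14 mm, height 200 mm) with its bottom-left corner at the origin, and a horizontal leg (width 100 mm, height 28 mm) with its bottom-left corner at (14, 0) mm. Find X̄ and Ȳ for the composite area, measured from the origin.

Part | A | x̄ᵢ | ȳᵢ | A·x̄ᵢ | A·ȳᵢ
vertical leg | 2800.00 | 7.00 | 100.00 | 19600.00 | 280000.00
horizontal leg | 2800.00 | 64.00 | 14.00 | 179200.00 | 39200.00
Σ | 5600.00 |  |  | 198800.00 | 319200.00
X̄ = 198800.00 / 5600.00 = 35.50 mm
Ȳ = 319200.00 / 5600.00 = 57.00 mm

X̄ = 35.50 mm, Ȳ = 57.00 mm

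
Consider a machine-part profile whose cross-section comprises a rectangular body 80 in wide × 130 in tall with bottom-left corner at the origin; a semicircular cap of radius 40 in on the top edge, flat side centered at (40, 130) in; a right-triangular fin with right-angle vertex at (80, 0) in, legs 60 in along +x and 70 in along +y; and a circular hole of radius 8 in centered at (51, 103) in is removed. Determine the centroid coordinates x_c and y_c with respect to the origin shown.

x_c = 48.36 in, y_c = 72.49 in

Part | A | x̄ᵢ | ȳᵢ | A·x̄ᵢ | A·ȳᵢ
rectangular body | 10400.00 | 40.00 | 65.00 | 416000.00 | 676000.00
semicircular top | 2513.27 | 40.00 | 146.98 | 100530.96 | 369392.30
triangular fin | 2100.00 | 100.00 | 23.33 | 210000.00 | 49000.00
hole | -201.06 | 51.00 | 103.00 | -10254.16 | -20709.38
Σ | 14812.21 |  |  | 716276.81 | 1073682.92
x_c = 716276.81 / 14812.21 = 48.36 in
y_c = 1073682.92 / 14812.21 = 72.49 in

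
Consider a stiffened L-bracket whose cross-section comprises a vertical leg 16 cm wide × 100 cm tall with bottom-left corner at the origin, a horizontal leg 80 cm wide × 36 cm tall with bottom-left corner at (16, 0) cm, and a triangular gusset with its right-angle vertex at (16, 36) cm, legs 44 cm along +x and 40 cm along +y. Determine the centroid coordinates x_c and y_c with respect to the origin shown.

x_c = 37.51 cm, y_c = 32.70 cm

vertical leg: A = 16 × 100 = 1600.00, centroid at (8.00, 50.00).
horizontal leg: A = 80 × 36 = 2880.00, centroid at (56.00, 18.00).
gusset: A = ½·44·40 = 880.00, centroid at (30.67, 49.33).
ΣA = 5360.00 cm²
ΣAx_c = (1600.00)(8.00) + (2880.00)(56.00) + (880.00)(30.67) = 201066.67 cm³
ΣAy_c = (1600.00)(50.00) + (2880.00)(18.00) + (880.00)(49.33) = 175253.33 cm³
x_c = 201066.67 / 5360.00 = 37.51 cm
y_c = 175253.33 / 5360.00 = 32.70 cm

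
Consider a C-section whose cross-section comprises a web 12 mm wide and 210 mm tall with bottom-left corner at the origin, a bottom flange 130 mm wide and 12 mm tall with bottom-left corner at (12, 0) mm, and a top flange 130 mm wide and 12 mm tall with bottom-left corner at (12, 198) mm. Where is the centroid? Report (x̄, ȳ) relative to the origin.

x̄ = 45.28 mm, ȳ = 105.00 mm

web: A = 12 × 210 = 2520.00, centroid at (6.00, 105.00).
bottom flange: A = 130 × 12 = 1560.00, centroid at (77.00, 6.00).
top flange: A = 130 × 12 = 1560.00, centroid at (77.00, 204.00).
ΣA = 5640.00 mm², ΣAx̄ = 255360.00 mm³, ΣAȳ = 592200.00 mm³.
x̄ = 255360.00/5640.00 = 45.28 mm; ȳ = 592200.00/5640.00 = 105.00 mm.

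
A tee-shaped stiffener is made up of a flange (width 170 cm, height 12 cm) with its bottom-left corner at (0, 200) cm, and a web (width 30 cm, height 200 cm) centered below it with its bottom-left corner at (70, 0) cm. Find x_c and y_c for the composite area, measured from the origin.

x_c = 85.00 cm, y_c = 126.90 cm

web: A = 30 × 200 = 6000.00, centroid at (85.00, 100.00).
flange: A = 170 × 12 = 2040.00, centroid at (85.00, 206.00).
ΣA = 8040.00 cm², ΣAx_c = 683400.00 cm³, ΣAy_c = 1020240.00 cm³.
x_c = 683400.00/8040.00 = 85.00 cm; y_c = 1020240.00/8040.00 = 126.90 cm.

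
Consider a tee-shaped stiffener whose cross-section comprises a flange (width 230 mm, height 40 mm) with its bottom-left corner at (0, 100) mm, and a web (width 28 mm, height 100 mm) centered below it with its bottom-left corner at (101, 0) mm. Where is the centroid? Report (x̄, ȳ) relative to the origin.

x̄ = 115.00 mm, ȳ = 103.67 mm

web: A = 28 × 100 = 2800.00, centroid at (115.00, 50.00).
flange: A = 230 × 40 = 9200.00, centroid at (115.00, 120.00).
ΣA = 12000.00 mm²
ΣAx̄ = (2800.00)(115.00) + (9200.00)(115.00) = 1380000.00 mm³
ΣAȳ = (2800.00)(50.00) + (9200.00)(120.00) = 1244000.00 mm³
x̄ = 1380000.00 / 12000.00 = 115.00 mm
ȳ = 1244000.00 / 12000.00 = 103.67 mm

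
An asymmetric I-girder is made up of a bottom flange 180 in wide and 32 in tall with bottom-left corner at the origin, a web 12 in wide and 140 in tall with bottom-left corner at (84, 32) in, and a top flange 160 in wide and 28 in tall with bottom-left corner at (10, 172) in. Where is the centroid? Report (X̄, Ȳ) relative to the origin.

bottom flange: A = 180 × 32 = 5760.00, centroid at (90.00, 16.00).
web: A = 12 × 140 = 1680.00, centroid at (90.00, 102.00).
top flange: A = 160 × 28 = 4480.00, centroid at (90.00, 186.00).
ΣA = 11920.00 in², ΣAX̄ = 1072800.00 in³, ΣAȲ = 1096800.00 in³.
X̄ = 1072800.00/11920.00 = 90.00 in; Ȳ = 1096800.00/11920.00 = 92.01 in.

X̄ = 90.00 in, Ȳ = 92.01 in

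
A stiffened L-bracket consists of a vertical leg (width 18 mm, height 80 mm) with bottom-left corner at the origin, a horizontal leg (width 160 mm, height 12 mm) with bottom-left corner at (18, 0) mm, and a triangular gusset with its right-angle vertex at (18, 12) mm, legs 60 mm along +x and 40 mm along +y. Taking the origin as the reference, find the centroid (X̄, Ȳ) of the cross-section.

X̄ = 54.11 mm, Ȳ = 21.82 mm

vertical leg: A = 18 × 80 = 1440.00, centroid at (9.00, 40.00).
horizontal leg: A = 160 × 12 = 1920.00, centroid at (98.00, 6.00).
gusset: A = ½·60·40 = 1200.00, centroid at (38.00, 25.33).
ΣA = 4560.00 mm², ΣAX̄ = 246720.00 mm³, ΣAȲ = 99520.00 mm³.
X̄ = 246720.00/4560.00 = 54.11 mm; Ȳ = 99520.00/4560.00 = 21.82 mm.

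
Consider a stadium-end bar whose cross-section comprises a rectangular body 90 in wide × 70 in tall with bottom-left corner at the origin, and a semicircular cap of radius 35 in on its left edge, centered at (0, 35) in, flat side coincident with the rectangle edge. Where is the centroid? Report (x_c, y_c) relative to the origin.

x_c = 31.00 in, y_c = 35.00 in

rectangular body: A = 90 × 70 = 6300.00, centroid at (45.00, 35.00).
semicircular end: A = ½π·35² = 1924.23, centroid at (-14.85, 35.00).
ΣA = 8224.23 in², ΣAx_c = 254916.67 in³, ΣAy_c = 287847.89 in³.
x_c = 254916.67/8224.23 = 31.00 in; y_c = 287847.89/8224.23 = 35.00 in.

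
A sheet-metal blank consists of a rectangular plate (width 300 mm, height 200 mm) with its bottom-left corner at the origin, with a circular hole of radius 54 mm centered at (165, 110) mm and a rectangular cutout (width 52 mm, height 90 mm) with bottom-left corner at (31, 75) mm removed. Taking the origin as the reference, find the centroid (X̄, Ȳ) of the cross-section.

plate: A = 300 × 200 = 60000.00, centroid at (150.00, 100.00).
hole 1: A = −π·54² = -9160.88, centroid at (165.00, 110.00).
hole 2: A = −(52 × 90) = -4680.00, centroid at (57.00, 120.00).
ΣA = 46159.12 mm², ΣAX̄ = 7221694.11 mm³, ΣAȲ = 4430702.74 mm³.
X̄ = 7221694.11/46159.12 = 156.45 mm; Ȳ = 4430702.74/46159.12 = 95.99 mm.

X̄ = 156.45 mm, Ȳ = 95.99 mm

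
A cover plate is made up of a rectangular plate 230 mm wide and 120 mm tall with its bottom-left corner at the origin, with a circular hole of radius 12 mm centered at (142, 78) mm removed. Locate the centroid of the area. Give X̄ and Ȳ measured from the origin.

X̄ = 114.55 mm, Ȳ = 59.70 mm

Part | A | x̄ᵢ | ȳᵢ | A·x̄ᵢ | A·ȳᵢ
plate | 27600.00 | 115.00 | 60.00 | 3174000.00 | 1656000.00
hole | -452.39 | 142.00 | 78.00 | -64239.29 | -35286.37
Σ | 27147.61 |  |  | 3109760.71 | 1620713.63
X̄ = 3109760.71 / 27147.61 = 114.55 mm
Ȳ = 1620713.63 / 27147.61 = 59.70 mm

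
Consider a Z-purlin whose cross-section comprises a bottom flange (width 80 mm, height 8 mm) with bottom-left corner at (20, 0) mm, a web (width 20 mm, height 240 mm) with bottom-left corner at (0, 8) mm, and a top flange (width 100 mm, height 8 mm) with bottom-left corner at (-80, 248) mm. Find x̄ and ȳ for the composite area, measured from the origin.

bottom flange: A = 80 × 8 = 640.00, centroid at (60.00, 4.00).
web: A = 20 × 240 = 4800.00, centroid at (10.00, 128.00).
top flange: A = 100 × 8 = 800.00, centroid at (-30.00, 252.00).
ΣA = 6240.00 mm², ΣAx̄ = 62400.00 mm³, ΣAȳ = 818560.00 mm³.
x̄ = 62400.00/6240.00 = 10.00 mm; ȳ = 818560.00/6240.00 = 131.18 mm.

x̄ = 10.00 mm, ȳ = 131.18 mm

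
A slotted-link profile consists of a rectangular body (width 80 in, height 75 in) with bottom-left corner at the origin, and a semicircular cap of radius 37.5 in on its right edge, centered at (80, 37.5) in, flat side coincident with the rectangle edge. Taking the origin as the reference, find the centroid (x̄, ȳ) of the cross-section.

rectangular body: A = 80 × 75 = 6000.00, centroid at (40.00, 37.50).
semicircular end: A = ½π·37.5² = 2208.93, centroid at (95.92, 37.50).
ΣA = 8208.93 in²
ΣAx̄ = (6000.00)(40.00) + (2208.93)(95.92) = 451870.84 in³
ΣAȳ = (6000.00)(37.50) + (2208.93)(37.50) = 307834.96 in³
x̄ = 451870.84 / 8208.93 = 55.05 in
ȳ = 307834.96 / 8208.93 = 37.50 in

x̄ = 55.05 in, ȳ = 37.50 in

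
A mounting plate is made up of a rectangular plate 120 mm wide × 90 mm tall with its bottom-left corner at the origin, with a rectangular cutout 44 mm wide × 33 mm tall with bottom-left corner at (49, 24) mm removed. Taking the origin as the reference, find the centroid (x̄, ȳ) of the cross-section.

plate: A = 120 × 90 = 10800.00, centroid at (60.00, 45.00).
hole: A = −(44 × 33) = -1452.00, centroid at (71.00, 40.50).
ΣA = 9348.00 mm², ΣAx̄ = 544908.00 mm³, ΣAȳ = 427194.00 mm³.
x̄ = 544908.00/9348.00 = 58.29 mm; ȳ = 427194.00/9348.00 = 45.70 mm.

x̄ = 58.29 mm, ȳ = 45.70 mm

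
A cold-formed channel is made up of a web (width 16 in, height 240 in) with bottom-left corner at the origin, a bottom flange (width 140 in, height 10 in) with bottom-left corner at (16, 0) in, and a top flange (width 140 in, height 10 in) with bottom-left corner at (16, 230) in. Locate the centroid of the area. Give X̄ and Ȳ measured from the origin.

X̄ = 40.89 in, Ȳ = 120.00 in

web: A = 16 × 240 = 3840.00, centroid at (8.00, 120.00).
bottom flange: A = 140 × 10 = 1400.00, centroid at (86.00, 5.00).
top flange: A = 140 × 10 = 1400.00, centroid at (86.00, 235.00).
ΣA = 6640.00 in², ΣAX̄ = 271520.00 in³, ΣAȲ = 796800.00 in³.
X̄ = 271520.00/6640.00 = 40.89 in; Ȳ = 796800.00/6640.00 = 120.00 in.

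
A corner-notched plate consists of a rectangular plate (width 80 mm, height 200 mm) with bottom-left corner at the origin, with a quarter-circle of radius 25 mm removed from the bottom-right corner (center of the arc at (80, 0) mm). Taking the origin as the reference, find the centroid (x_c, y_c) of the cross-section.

x_c = 39.07 mm, y_c = 102.83 mm

plate: A = 80 × 200 = 16000.00, centroid at (40.00, 100.00).
removed quarter-circle: A = −¼π·25² = -490.87, centroid at (69.39, 10.61).
ΣA = 15509.13 mm², ΣAx_c = 605938.43 mm³, ΣAy_c = 1594791.67 mm³.
x_c = 605938.43/15509.13 = 39.07 mm; y_c = 1594791.67/15509.13 = 102.83 mm.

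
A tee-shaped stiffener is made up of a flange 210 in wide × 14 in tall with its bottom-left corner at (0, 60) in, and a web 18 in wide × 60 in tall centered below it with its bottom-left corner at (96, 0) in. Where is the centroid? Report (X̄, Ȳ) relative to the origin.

X̄ = 105.00 in, Ȳ = 57.06 in

web: A = 18 × 60 = 1080.00, centroid at (105.00, 30.00).
flange: A = 210 × 14 = 2940.00, centroid at (105.00, 67.00).
ΣA = 4020.00 in²
ΣAX̄ = (1080.00)(105.00) + (2940.00)(105.00) = 422100.00 in³
ΣAȲ = (1080.00)(30.00) + (2940.00)(67.00) = 229380.00 in³
X̄ = 422100.00 / 4020.00 = 105.00 in
Ȳ = 229380.00 / 4020.00 = 57.06 in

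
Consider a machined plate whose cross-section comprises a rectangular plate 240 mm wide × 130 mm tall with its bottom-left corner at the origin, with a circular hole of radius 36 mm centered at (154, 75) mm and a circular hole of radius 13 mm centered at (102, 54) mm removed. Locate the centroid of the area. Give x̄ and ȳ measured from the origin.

x̄ = 115.15 mm, ȳ = 63.69 mm

plate: A = 240 × 130 = 31200.00, centroid at (120.00, 65.00).
hole 1: A = −π·36² = -4071.50, centroid at (154.00, 75.00).
hole 2: A = −π·13² = -530.93, centroid at (102.00, 54.00).
ΣA = 26597.57 mm²
ΣAx̄ = (31200.00)(120.00) + (-4071.50)(154.00) + (-530.93)(102.00) = 3062833.60 mm³
ΣAȳ = (31200.00)(65.00) + (-4071.50)(75.00) + (-530.93)(54.00) = 1693967.02 mm³
x̄ = 3062833.60 / 26597.57 = 115.15 mm
ȳ = 1693967.02 / 26597.57 = 63.69 mm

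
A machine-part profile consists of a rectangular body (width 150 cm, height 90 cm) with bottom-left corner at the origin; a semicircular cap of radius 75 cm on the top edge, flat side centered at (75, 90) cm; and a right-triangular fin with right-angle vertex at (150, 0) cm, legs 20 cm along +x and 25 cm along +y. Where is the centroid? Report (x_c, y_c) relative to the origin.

x_c = 75.90 cm, y_c = 74.65 cm

rectangular body: A = 150 × 90 = 13500.00, centroid at (75.00, 45.00).
semicircular top: A = ½π·75² = 8835.73, centroid at (75.00, 121.83).
triangular fin: A = ½·20·25 = 250.00, centroid at (156.67, 8.33).
ΣA = 22585.73 cm²
ΣAx_c = (13500.00)(75.00) + (8835.73)(75.00) + (250.00)(156.67) = 1714346.37 cm³
ΣAy_c = (13500.00)(45.00) + (8835.73)(121.83) + (250.00)(8.33) = 1686048.97 cm³
x_c = 1714346.37 / 22585.73 = 75.90 cm
y_c = 1686048.97 / 22585.73 = 74.65 cm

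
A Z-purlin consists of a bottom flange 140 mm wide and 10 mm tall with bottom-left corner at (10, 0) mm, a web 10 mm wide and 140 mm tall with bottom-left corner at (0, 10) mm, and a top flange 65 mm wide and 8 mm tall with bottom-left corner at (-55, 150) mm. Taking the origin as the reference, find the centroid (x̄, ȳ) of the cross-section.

Part | A | x̄ᵢ | ȳᵢ | A·x̄ᵢ | A·ȳᵢ
bottom flange | 1400.00 | 80.00 | 5.00 | 112000.00 | 7000.00
web | 1400.00 | 5.00 | 80.00 | 7000.00 | 112000.00
top flange | 520.00 | -22.50 | 154.00 | -11700.00 | 80080.00
Σ | 3320.00 |  |  | 107300.00 | 199080.00
x̄ = 107300.00 / 3320.00 = 32.32 mm
ȳ = 199080.00 / 3320.00 = 59.96 mm

x̄ = 32.32 mm, ȳ = 59.96 mm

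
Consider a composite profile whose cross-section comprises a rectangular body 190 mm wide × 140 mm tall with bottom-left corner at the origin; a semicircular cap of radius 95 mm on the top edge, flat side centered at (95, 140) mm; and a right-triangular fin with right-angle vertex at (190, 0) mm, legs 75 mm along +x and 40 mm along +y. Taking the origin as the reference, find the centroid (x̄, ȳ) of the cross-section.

rectangular body: A = 190 × 140 = 26600.00, centroid at (95.00, 70.00).
semicircular top: A = ½π·95² = 14176.44, centroid at (95.00, 180.32).
triangular fin: A = ½·75·40 = 1500.00, centroid at (215.00, 13.33).
ΣA = 42276.44 mm²
ΣAx̄ = (26600.00)(95.00) + (14176.44)(95.00) + (1500.00)(215.00) = 4196261.50 mm³
ΣAȳ = (26600.00)(70.00) + (14176.44)(180.32) + (1500.00)(13.33) = 4438284.49 mm³
x̄ = 4196261.50 / 42276.44 = 99.26 mm
ȳ = 4438284.49 / 42276.44 = 104.98 mm

x̄ = 99.26 mm, ȳ = 104.98 mm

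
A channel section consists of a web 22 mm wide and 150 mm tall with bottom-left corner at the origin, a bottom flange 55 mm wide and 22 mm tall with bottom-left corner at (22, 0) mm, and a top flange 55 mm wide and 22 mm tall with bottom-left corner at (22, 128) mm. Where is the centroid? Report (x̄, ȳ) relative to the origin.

x̄ = 27.29 mm, ȳ = 75.00 mm

web: A = 22 × 150 = 3300.00, centroid at (11.00, 75.00).
bottom flange: A = 55 × 22 = 1210.00, centroid at (49.50, 11.00).
top flange: A = 55 × 22 = 1210.00, centroid at (49.50, 139.00).
ΣA = 5720.00 mm², ΣAx̄ = 156090.00 mm³, ΣAȳ = 429000.00 mm³.
x̄ = 156090.00/5720.00 = 27.29 mm; ȳ = 429000.00/5720.00 = 75.00 mm.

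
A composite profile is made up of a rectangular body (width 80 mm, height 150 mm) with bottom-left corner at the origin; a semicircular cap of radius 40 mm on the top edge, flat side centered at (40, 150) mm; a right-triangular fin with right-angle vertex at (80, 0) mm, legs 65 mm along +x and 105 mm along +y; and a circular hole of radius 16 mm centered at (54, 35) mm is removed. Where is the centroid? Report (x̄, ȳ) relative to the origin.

rectangular body: A = 80 × 150 = 12000.00, centroid at (40.00, 75.00).
semicircular top: A = ½π·40² = 2513.27, centroid at (40.00, 166.98).
triangular fin: A = ½·65·105 = 3412.50, centroid at (101.67, 35.00).
hole: A = −π·16² = -804.25, centroid at (54.00, 35.00).
ΣA = 17121.53 mm², ΣAx̄ = 884039.09 mm³, ΣAȳ = 1410946.61 mm³.
x̄ = 884039.09/17121.53 = 51.63 mm; ȳ = 1410946.61/17121.53 = 82.41 mm.

x̄ = 51.63 mm, ȳ = 82.41 mm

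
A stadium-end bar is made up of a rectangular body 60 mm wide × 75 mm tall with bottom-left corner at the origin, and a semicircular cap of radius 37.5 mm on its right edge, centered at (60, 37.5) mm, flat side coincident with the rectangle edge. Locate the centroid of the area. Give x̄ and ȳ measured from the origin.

x̄ = 45.12 mm, ȳ = 37.50 mm

rectangular body: A = 60 × 75 = 4500.00, centroid at (30.00, 37.50).
semicircular end: A = ½π·37.5² = 2208.93, centroid at (75.92, 37.50).
ΣA = 6708.93 mm²
ΣAx̄ = (4500.00)(30.00) + (2208.93)(75.92) = 302692.19 mm³
ΣAȳ = (4500.00)(37.50) + (2208.93)(37.50) = 251584.96 mm³
x̄ = 302692.19 / 6708.93 = 45.12 mm
ȳ = 251584.96 / 6708.93 = 37.50 mm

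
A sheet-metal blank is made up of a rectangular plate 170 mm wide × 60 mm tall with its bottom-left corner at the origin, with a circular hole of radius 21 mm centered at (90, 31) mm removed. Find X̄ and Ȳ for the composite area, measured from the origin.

plate: A = 170 × 60 = 10200.00, centroid at (85.00, 30.00).
hole: A = −π·21² = -1385.44, centroid at (90.00, 31.00).
ΣA = 8814.56 mm², ΣAX̄ = 742310.19 mm³, ΣAȲ = 263051.29 mm³.
X̄ = 742310.19/8814.56 = 84.21 mm; Ȳ = 263051.29/8814.56 = 29.84 mm.

X̄ = 84.21 mm, Ȳ = 29.84 mm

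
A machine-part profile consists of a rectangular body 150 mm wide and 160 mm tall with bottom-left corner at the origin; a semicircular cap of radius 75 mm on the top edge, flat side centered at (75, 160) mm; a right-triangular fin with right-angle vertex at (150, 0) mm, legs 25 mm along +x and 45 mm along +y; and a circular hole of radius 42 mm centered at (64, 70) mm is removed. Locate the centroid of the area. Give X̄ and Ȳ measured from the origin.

Part | A | x̄ᵢ | ȳᵢ | A·x̄ᵢ | A·ȳᵢ
rectangular body | 24000.00 | 75.00 | 80.00 | 1800000.00 | 1920000.00
semicircular top | 8835.73 | 75.00 | 191.83 | 662679.70 | 1694966.69
triangular fin | 562.50 | 158.33 | 15.00 | 89062.50 | 8437.50
hole | -5541.77 | 64.00 | 70.00 | -354673.24 | -387923.86
Σ | 27856.46 |  |  | 2197068.96 | 3235480.33
X̄ = 2197068.96 / 27856.46 = 78.87 mm
Ȳ = 3235480.33 / 27856.46 = 116.15 mm

X̄ = 78.87 mm, Ȳ = 116.15 mm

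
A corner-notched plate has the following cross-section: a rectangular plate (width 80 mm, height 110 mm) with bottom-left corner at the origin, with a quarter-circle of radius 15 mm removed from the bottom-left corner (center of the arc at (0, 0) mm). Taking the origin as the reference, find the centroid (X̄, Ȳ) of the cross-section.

X̄ = 40.69 mm, Ȳ = 56.00 mm

plate: A = 80 × 110 = 8800.00, centroid at (40.00, 55.00).
removed quarter-circle: A = −¼π·15² = -176.71, centroid at (6.37, 6.37).
ΣA = 8623.29 mm², ΣAX̄ = 350875.00 mm³, ΣAȲ = 482875.00 mm³.
X̄ = 350875.00/8623.29 = 40.69 mm; Ȳ = 482875.00/8623.29 = 56.00 mm.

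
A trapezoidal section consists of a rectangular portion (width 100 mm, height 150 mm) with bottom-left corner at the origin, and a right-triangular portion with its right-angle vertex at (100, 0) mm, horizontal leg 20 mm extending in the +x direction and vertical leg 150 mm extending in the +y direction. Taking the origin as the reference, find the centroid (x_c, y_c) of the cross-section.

x_c = 55.15 mm, y_c = 72.73 mm

Part | A | x̄ᵢ | ȳᵢ | A·x̄ᵢ | A·ȳᵢ
rectangular portion | 15000.00 | 50.00 | 75.00 | 750000.00 | 1125000.00
triangular portion | 1500.00 | 106.67 | 50.00 | 160000.00 | 75000.00
Σ | 16500.00 |  |  | 910000.00 | 1200000.00
x_c = 910000.00 / 16500.00 = 55.15 mm
y_c = 1200000.00 / 16500.00 = 72.73 mm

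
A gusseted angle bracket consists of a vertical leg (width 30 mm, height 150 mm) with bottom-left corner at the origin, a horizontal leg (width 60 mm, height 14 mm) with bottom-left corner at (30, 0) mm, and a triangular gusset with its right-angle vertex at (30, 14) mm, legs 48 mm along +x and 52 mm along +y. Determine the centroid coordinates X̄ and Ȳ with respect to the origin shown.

vertical leg: A = 30 × 150 = 4500.00, centroid at (15.00, 75.00).
horizontal leg: A = 60 × 14 = 840.00, centroid at (60.00, 7.00).
gusset: A = ½·48·52 = 1248.00, centroid at (46.00, 31.33).
ΣA = 6588.00 mm²
ΣAX̄ = (4500.00)(15.00) + (840.00)(60.00) + (1248.00)(46.00) = 175308.00 mm³
ΣAȲ = (4500.00)(75.00) + (840.00)(7.00) + (1248.00)(31.33) = 382484.00 mm³
X̄ = 175308.00 / 6588.00 = 26.61 mm
Ȳ = 382484.00 / 6588.00 = 58.06 mm

X̄ = 26.61 mm, Ȳ = 58.06 mm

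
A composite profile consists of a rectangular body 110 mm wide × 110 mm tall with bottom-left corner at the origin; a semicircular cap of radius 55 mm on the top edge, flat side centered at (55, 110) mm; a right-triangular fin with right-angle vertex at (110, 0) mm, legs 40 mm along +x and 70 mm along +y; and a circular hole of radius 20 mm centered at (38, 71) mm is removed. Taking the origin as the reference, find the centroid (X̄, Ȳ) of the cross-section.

Part | A | x̄ᵢ | ȳᵢ | A·x̄ᵢ | A·ȳᵢ
rectangular body | 12100.00 | 55.00 | 55.00 | 665500.00 | 665500.00
semicircular top | 4751.66 | 55.00 | 133.34 | 261341.24 | 633599.14
triangular fin | 1400.00 | 123.33 | 23.33 | 172666.67 | 32666.67
hole | -1256.64 | 38.00 | 71.00 | -47752.21 | -89221.23
Σ | 16995.02 |  |  | 1051755.70 | 1242544.58
X̄ = 1051755.70 / 16995.02 = 61.89 mm
Ȳ = 1242544.58 / 16995.02 = 73.11 mm

X̄ = 61.89 mm, Ȳ = 73.11 mm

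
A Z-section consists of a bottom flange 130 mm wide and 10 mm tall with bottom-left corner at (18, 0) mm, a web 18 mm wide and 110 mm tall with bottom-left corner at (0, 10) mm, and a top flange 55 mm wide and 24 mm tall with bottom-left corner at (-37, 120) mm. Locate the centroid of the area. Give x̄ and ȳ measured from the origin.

Part | A | x̄ᵢ | ȳᵢ | A·x̄ᵢ | A·ȳᵢ
bottom flange | 1300.00 | 83.00 | 5.00 | 107900.00 | 6500.00
web | 1980.00 | 9.00 | 65.00 | 17820.00 | 128700.00
top flange | 1320.00 | -9.50 | 132.00 | -12540.00 | 174240.00
Σ | 4600.00 |  |  | 113180.00 | 309440.00
x̄ = 113180.00 / 4600.00 = 24.60 mm
ȳ = 309440.00 / 4600.00 = 67.27 mm

x̄ = 24.60 mm, ȳ = 67.27 mm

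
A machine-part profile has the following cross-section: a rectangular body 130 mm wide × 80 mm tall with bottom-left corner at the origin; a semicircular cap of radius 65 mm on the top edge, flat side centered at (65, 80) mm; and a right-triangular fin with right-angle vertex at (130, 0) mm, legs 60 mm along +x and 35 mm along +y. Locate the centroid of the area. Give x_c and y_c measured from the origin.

rectangular body: A = 130 × 80 = 10400.00, centroid at (65.00, 40.00).
semicircular top: A = ½π·65² = 6636.61, centroid at (65.00, 107.59).
triangular fin: A = ½·60·35 = 1050.00, centroid at (150.00, 11.67).
ΣA = 18086.61 mm²
ΣAx_c = (10400.00)(65.00) + (6636.61)(65.00) + (1050.00)(150.00) = 1264879.94 mm³
ΣAy_c = (10400.00)(40.00) + (6636.61)(107.59) + (1050.00)(11.67) = 1142262.49 mm³
x_c = 1264879.94 / 18086.61 = 69.93 mm
y_c = 1142262.49 / 18086.61 = 63.16 mm

x_c = 69.93 mm, y_c = 63.16 mm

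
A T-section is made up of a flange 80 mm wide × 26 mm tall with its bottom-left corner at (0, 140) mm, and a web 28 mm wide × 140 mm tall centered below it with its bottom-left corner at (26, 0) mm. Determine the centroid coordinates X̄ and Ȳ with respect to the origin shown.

X̄ = 40.00 mm, Ȳ = 98.77 mm

web: A = 28 × 140 = 3920.00, centroid at (40.00, 70.00).
flange: A = 80 × 26 = 2080.00, centroid at (40.00, 153.00).
ΣA = 6000.00 mm², ΣAX̄ = 240000.00 mm³, ΣAȲ = 592640.00 mm³.
X̄ = 240000.00/6000.00 = 40.00 mm; Ȳ = 592640.00/6000.00 = 98.77 mm.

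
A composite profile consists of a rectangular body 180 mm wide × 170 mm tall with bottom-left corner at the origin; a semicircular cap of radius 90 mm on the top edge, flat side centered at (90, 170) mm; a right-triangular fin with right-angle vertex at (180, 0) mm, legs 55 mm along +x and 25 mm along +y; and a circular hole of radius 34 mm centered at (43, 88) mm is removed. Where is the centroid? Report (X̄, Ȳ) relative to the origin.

X̄ = 96.07 mm, Ȳ = 122.24 mm

rectangular body: A = 180 × 170 = 30600.00, centroid at (90.00, 85.00).
semicircular top: A = ½π·90² = 12723.45, centroid at (90.00, 208.20).
triangular fin: A = ½·55·25 = 687.50, centroid at (198.33, 8.33).
hole: A = −π·34² = -3631.68, centroid at (43.00, 88.00).
ΣA = 40379.27 mm², ΣAX̄ = 3879302.40 mm³, ΣAȲ = 4936127.77 mm³.
X̄ = 3879302.40/40379.27 = 96.07 mm; Ȳ = 4936127.77/40379.27 = 122.24 mm.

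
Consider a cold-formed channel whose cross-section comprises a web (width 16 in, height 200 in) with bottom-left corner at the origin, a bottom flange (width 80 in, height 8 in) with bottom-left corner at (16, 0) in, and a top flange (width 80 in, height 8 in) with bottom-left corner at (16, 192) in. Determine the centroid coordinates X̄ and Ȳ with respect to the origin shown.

X̄ = 21.71 in, Ȳ = 100.00 in

web: A = 16 × 200 = 3200.00, centroid at (8.00, 100.00).
bottom flange: A = 80 × 8 = 640.00, centroid at (56.00, 4.00).
top flange: A = 80 × 8 = 640.00, centroid at (56.00, 196.00).
ΣA = 4480.00 in²
ΣAX̄ = (3200.00)(8.00) + (640.00)(56.00) + (640.00)(56.00) = 97280.00 in³
ΣAȲ = (3200.00)(100.00) + (640.00)(4.00) + (640.00)(196.00) = 448000.00 in³
X̄ = 97280.00 / 4480.00 = 21.71 in
Ȳ = 448000.00 / 4480.00 = 100.00 in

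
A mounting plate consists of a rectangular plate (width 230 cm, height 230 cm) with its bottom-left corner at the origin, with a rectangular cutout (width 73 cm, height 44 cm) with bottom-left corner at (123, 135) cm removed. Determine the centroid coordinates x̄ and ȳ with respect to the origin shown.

x̄ = 112.12 cm, ȳ = 112.28 cm

plate: A = 230 × 230 = 52900.00, centroid at (115.00, 115.00).
hole: A = −(73 × 44) = -3212.00, centroid at (159.50, 157.00).
ΣA = 49688.00 cm²
ΣAx̄ = (52900.00)(115.00) + (-3212.00)(159.50) = 5571186.00 cm³
ΣAȳ = (52900.00)(115.00) + (-3212.00)(157.00) = 5579216.00 cm³
x̄ = 5571186.00 / 49688.00 = 112.12 cm
ȳ = 5579216.00 / 49688.00 = 112.28 cm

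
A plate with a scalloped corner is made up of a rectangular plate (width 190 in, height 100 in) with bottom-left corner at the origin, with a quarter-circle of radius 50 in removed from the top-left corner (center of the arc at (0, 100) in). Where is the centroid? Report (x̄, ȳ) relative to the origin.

Part | A | x̄ᵢ | ȳᵢ | A·x̄ᵢ | A·ȳᵢ
plate | 19000.00 | 95.00 | 50.00 | 1805000.00 | 950000.00
removed quarter-circle | -1963.50 | 21.22 | 78.78 | -41666.67 | -154682.87
Σ | 17036.50 |  |  | 1763333.33 | 795317.13
x̄ = 1763333.33 / 17036.50 = 103.50 in
ȳ = 795317.13 / 17036.50 = 46.68 in

x̄ = 103.50 in, ȳ = 46.68 in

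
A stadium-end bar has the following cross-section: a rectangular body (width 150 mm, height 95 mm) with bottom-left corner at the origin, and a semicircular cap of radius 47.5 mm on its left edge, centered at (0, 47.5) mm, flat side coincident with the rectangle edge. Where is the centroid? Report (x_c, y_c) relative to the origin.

Part | A | x̄ᵢ | ȳᵢ | A·x̄ᵢ | A·ȳᵢ
rectangular body | 14250.00 | 75.00 | 47.50 | 1068750.00 | 676875.00
semicircular end | 3544.11 | -20.16 | 47.50 | -71447.92 | 168345.19
Σ | 17794.11 |  |  | 997302.08 | 845220.19
x_c = 997302.08 / 17794.11 = 56.05 mm
y_c = 845220.19 / 17794.11 = 47.50 mm

x_c = 56.05 mm, y_c = 47.50 mm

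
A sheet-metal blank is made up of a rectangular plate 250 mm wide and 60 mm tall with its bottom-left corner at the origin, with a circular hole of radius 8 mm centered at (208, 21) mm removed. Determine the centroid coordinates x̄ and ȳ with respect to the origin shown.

x̄ = 123.87 mm, ȳ = 30.12 mm

plate: A = 250 × 60 = 15000.00, centroid at (125.00, 30.00).
hole: A = −π·8² = -201.06, centroid at (208.00, 21.00).
ΣA = 14798.94 mm², ΣAx̄ = 1833179.12 mm³, ΣAȳ = 445777.70 mm³.
x̄ = 1833179.12/14798.94 = 123.87 mm; ȳ = 445777.70/14798.94 = 30.12 mm.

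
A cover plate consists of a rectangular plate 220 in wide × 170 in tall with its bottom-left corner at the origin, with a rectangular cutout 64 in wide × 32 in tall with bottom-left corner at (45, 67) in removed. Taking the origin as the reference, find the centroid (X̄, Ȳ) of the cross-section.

Part | A | x̄ᵢ | ȳᵢ | A·x̄ᵢ | A·ȳᵢ
plate | 37400.00 | 110.00 | 85.00 | 4114000.00 | 3179000.00
hole | -2048.00 | 77.00 | 83.00 | -157696.00 | -169984.00
Σ | 35352.00 |  |  | 3956304.00 | 3009016.00
X̄ = 3956304.00 / 35352.00 = 111.91 in
Ȳ = 3009016.00 / 35352.00 = 85.12 in

X̄ = 111.91 in, Ȳ = 85.12 in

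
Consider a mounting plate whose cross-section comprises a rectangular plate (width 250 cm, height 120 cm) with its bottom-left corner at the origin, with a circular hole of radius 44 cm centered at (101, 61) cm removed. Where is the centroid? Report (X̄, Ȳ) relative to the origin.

Part | A | x̄ᵢ | ȳᵢ | A·x̄ᵢ | A·ȳᵢ
plate | 30000.00 | 125.00 | 60.00 | 3750000.00 | 1800000.00
hole | -6082.12 | 101.00 | 61.00 | -614294.46 | -371009.53
Σ | 23917.88 |  |  | 3135705.54 | 1428990.47
X̄ = 3135705.54 / 23917.88 = 131.10 cm
Ȳ = 1428990.47 / 23917.88 = 59.75 cm

X̄ = 131.10 cm, Ȳ = 59.75 cm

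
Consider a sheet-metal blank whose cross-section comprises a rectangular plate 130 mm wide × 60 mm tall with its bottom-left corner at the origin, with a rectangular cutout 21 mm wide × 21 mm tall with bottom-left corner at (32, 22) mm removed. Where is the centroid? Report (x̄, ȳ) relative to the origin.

plate: A = 130 × 60 = 7800.00, centroid at (65.00, 30.00).
hole: A = −(21 × 21) = -441.00, centroid at (42.50, 32.50).
ΣA = 7359.00 mm²
ΣAx̄ = (7800.00)(65.00) + (-441.00)(42.50) = 488257.50 mm³
ΣAȳ = (7800.00)(30.00) + (-441.00)(32.50) = 219667.50 mm³
x̄ = 488257.50 / 7359.00 = 66.35 mm
ȳ = 219667.50 / 7359.00 = 29.85 mm

x̄ = 66.35 mm, ȳ = 29.85 mm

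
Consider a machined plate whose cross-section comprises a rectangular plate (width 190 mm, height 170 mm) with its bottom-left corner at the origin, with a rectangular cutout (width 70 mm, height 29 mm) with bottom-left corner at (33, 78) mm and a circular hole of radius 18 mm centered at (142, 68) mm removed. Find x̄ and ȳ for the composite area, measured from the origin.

plate: A = 190 × 170 = 32300.00, centroid at (95.00, 85.00).
hole 1: A = −(70 × 29) = -2030.00, centroid at (68.00, 92.50).
hole 2: A = −π·18² = -1017.88, centroid at (142.00, 68.00).
ΣA = 29252.12 mm²
ΣAx̄ = (32300.00)(95.00) + (-2030.00)(68.00) + (-1017.88)(142.00) = 2785921.61 mm³
ΣAȳ = (32300.00)(85.00) + (-2030.00)(92.50) + (-1017.88)(68.00) = 2488509.43 mm³
x̄ = 2785921.61 / 29252.12 = 95.24 mm
ȳ = 2488509.43 / 29252.12 = 85.07 mm

x̄ = 95.24 mm, ȳ = 85.07 mm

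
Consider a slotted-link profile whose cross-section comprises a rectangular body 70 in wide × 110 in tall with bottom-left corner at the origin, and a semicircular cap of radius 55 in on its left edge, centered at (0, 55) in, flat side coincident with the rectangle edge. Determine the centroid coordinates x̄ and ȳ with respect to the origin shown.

x̄ = 12.74 in, ȳ = 55.00 in

Part | A | x̄ᵢ | ȳᵢ | A·x̄ᵢ | A·ȳᵢ
rectangular body | 7700.00 | 35.00 | 55.00 | 269500.00 | 423500.00
semicircular end | 4751.66 | -23.34 | 55.00 | -110916.67 | 261341.24
Σ | 12451.66 |  |  | 158583.33 | 684841.24
x̄ = 158583.33 / 12451.66 = 12.74 in
ȳ = 684841.24 / 12451.66 = 55.00 in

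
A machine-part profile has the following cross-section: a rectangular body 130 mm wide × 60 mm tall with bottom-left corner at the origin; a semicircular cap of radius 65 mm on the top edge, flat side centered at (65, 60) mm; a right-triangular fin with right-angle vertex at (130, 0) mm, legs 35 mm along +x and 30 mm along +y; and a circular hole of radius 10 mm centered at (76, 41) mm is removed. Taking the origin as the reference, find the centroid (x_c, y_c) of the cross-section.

Part | A | x̄ᵢ | ȳᵢ | A·x̄ᵢ | A·ȳᵢ
rectangular body | 7800.00 | 65.00 | 30.00 | 507000.00 | 234000.00
semicircular top | 6636.61 | 65.00 | 87.59 | 431379.94 | 581280.20
triangular fin | 525.00 | 141.67 | 10.00 | 74375.00 | 5250.00
hole | -314.16 | 76.00 | 41.00 | -23876.10 | -12880.53
Σ | 14647.46 |  |  | 988878.84 | 807649.67
x_c = 988878.84 / 14647.46 = 67.51 mm
y_c = 807649.67 / 14647.46 = 55.14 mm

x_c = 67.51 mm, y_c = 55.14 mm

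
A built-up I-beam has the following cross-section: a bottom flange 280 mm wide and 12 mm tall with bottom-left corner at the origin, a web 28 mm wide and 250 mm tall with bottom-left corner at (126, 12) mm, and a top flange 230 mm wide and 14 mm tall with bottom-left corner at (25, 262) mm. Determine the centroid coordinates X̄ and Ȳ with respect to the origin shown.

Part | A | x̄ᵢ | ȳᵢ | A·x̄ᵢ | A·ȳᵢ
bottom flange | 3360.00 | 140.00 | 6.00 | 470400.00 | 20160.00
web | 7000.00 | 140.00 | 137.00 | 980000.00 | 959000.00
top flange | 3220.00 | 140.00 | 269.00 | 450800.00 | 866180.00
Σ | 13580.00 |  |  | 1901200.00 | 1845340.00
X̄ = 1901200.00 / 13580.00 = 140.00 mm
Ȳ = 1845340.00 / 13580.00 = 135.89 mm

X̄ = 140.00 mm, Ȳ = 135.89 mm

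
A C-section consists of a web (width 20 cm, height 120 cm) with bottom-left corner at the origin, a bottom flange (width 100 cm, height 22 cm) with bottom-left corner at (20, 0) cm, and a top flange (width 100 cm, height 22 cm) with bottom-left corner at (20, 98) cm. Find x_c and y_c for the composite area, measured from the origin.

Part | A | x̄ᵢ | ȳᵢ | A·x̄ᵢ | A·ȳᵢ
web | 2400.00 | 10.00 | 60.00 | 24000.00 | 144000.00
bottom flange | 2200.00 | 70.00 | 11.00 | 154000.00 | 24200.00
top flange | 2200.00 | 70.00 | 109.00 | 154000.00 | 239800.00
Σ | 6800.00 |  |  | 332000.00 | 408000.00
x_c = 332000.00 / 6800.00 = 48.82 cm
y_c = 408000.00 / 6800.00 = 60.00 cm

x_c = 48.82 cm, y_c = 60.00 cm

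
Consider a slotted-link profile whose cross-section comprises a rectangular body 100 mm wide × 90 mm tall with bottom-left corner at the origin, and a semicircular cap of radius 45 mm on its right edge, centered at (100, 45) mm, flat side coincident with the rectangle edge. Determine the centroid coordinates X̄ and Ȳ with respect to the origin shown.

X̄ = 68.04 mm, Ȳ = 45.00 mm

rectangular body: A = 100 × 90 = 9000.00, centroid at (50.00, 45.00).
semicircular end: A = ½π·45² = 3180.86, centroid at (119.10, 45.00).
ΣA = 12180.86 mm², ΣAX̄ = 828836.26 mm³, ΣAȲ = 548138.82 mm³.
X̄ = 828836.26/12180.86 = 68.04 mm; Ȳ = 548138.82/12180.86 = 45.00 mm.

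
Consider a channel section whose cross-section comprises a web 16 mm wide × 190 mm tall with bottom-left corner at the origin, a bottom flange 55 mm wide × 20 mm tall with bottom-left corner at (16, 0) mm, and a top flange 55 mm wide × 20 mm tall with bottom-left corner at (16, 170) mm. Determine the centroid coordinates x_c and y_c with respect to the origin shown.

x_c = 22.90 mm, y_c = 95.00 mm

Part | A | x̄ᵢ | ȳᵢ | A·x̄ᵢ | A·ȳᵢ
web | 3040.00 | 8.00 | 95.00 | 24320.00 | 288800.00
bottom flange | 1100.00 | 43.50 | 10.00 | 47850.00 | 11000.00
top flange | 1100.00 | 43.50 | 180.00 | 47850.00 | 198000.00
Σ | 5240.00 |  |  | 120020.00 | 497800.00
x_c = 120020.00 / 5240.00 = 22.90 mm
y_c = 497800.00 / 5240.00 = 95.00 mm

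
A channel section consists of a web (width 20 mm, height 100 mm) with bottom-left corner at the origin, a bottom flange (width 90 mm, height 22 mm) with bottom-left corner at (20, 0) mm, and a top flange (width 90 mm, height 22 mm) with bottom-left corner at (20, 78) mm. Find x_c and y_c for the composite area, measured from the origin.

Part | A | x̄ᵢ | ȳᵢ | A·x̄ᵢ | A·ȳᵢ
web | 2000.00 | 10.00 | 50.00 | 20000.00 | 100000.00
bottom flange | 1980.00 | 65.00 | 11.00 | 128700.00 | 21780.00
top flange | 1980.00 | 65.00 | 89.00 | 128700.00 | 176220.00
Σ | 5960.00 |  |  | 277400.00 | 298000.00
x_c = 277400.00 / 5960.00 = 46.54 mm
y_c = 298000.00 / 5960.00 = 50.00 mm

x_c = 46.54 mm, y_c = 50.00 mm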